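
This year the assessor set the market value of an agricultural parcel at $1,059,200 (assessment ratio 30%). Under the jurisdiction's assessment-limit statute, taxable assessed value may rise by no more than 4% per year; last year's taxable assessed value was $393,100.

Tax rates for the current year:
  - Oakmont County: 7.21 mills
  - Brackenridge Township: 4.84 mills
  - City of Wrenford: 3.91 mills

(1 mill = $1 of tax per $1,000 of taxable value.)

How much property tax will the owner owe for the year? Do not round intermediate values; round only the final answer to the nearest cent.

Uncapped assessed value = $1,059,200 × 0.3 = $317,760
Cap limit = $393,100 × 1.04 = $408,824
Taxable assessed value = min($317,760, $408,824) = $317,760 (cap does not bind)
Oakmont County: $317,760 × 0.00721 = $2,291.0496
Brackenridge Township: $317,760 × 0.00484 = $1,537.9584
City of Wrenford: $317,760 × 0.00391 = $1,242.4416
Total = $5,071.4496

$5,071.45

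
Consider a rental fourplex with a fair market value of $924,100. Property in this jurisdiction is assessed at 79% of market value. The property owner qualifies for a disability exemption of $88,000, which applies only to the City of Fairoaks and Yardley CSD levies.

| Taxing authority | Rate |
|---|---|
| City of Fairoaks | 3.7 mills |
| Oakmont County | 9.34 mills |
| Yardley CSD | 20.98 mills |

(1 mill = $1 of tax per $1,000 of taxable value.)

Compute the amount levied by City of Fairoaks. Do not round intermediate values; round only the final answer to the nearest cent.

$2,375.54

Assessed value = $924,100 × 0.79 = $730,039
City of Fairoaks taxable value = $730,039 − $88,000 = $642,039
City of Fairoaks levy = $642,039 × 0.0037 = $2,375.5443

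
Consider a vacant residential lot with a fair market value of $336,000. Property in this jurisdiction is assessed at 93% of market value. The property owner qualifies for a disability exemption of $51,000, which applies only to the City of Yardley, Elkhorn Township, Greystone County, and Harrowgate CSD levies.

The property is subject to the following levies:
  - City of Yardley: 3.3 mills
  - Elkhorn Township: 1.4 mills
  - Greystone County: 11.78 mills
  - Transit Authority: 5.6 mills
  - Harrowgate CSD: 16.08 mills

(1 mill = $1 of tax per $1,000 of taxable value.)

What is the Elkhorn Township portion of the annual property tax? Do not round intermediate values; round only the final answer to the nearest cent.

$366.07

Assessed value = $336,000 × 0.93 = $312,480
Elkhorn Township taxable value = $312,480 − $51,000 = $261,480
Elkhorn Township levy = $261,480 × 0.0014 = $366.072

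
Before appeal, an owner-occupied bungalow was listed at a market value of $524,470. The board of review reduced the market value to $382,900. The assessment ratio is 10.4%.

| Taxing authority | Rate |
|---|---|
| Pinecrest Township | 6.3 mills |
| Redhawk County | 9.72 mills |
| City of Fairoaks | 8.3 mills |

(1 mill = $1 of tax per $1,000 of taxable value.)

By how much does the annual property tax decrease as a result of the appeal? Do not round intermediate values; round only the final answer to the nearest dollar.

$358

Old assessed value = $524,470 × 0.104 = $54,544.88
New assessed value = $382,900 × 0.104 = $39,821.6
Combined rate = 0.0063 + 0.00972 + 0.0083 = 0.02432
Old tax = $54,544.88 × 0.02432 = $1,326.5314816
New tax = $39,821.6 × 0.02432 = $968.461312
Reduction = $1,326.5314816 − $968.461312 = $358.0701696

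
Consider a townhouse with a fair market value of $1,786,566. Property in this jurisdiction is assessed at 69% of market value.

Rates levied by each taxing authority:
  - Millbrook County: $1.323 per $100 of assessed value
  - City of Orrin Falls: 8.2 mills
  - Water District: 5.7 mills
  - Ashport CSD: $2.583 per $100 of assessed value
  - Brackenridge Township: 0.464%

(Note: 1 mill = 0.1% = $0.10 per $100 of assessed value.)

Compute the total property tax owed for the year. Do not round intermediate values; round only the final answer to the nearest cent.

$71,005.28

Assessed value = $1,786,566 × 0.69 = $1,232,730.54
Millbrook County: $1,232,730.54 × 0.01323 = $16,309.0250442
City of Orrin Falls: $1,232,730.54 × 0.0082 = $10,108.390428
Water District: $1,232,730.54 × 0.0057 = $7,026.564078
Ashport CSD: $1,232,730.54 × 0.02583 = $31,841.4298482
Brackenridge Township: $1,232,730.54 × 0.00464 = $5,719.8697056
Total = $71,005.279104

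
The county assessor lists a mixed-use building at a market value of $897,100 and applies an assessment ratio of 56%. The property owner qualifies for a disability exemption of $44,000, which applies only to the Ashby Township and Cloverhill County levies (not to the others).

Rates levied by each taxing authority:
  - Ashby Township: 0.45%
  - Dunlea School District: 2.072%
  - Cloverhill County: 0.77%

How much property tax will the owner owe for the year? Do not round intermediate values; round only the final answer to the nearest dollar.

$16,001

Assessed value = $897,100 × 0.56 = $502,376
Ashby Township: ($502,376 − $44,000) × 0.0045 = $458,376 × 0.0045 = $2,062.692
Dunlea School District: $502,376 × 0.02072 = $10,409.23072
Cloverhill County: ($502,376 − $44,000) × 0.0077 = $458,376 × 0.0077 = $3,529.4952
Total = $16,001.41792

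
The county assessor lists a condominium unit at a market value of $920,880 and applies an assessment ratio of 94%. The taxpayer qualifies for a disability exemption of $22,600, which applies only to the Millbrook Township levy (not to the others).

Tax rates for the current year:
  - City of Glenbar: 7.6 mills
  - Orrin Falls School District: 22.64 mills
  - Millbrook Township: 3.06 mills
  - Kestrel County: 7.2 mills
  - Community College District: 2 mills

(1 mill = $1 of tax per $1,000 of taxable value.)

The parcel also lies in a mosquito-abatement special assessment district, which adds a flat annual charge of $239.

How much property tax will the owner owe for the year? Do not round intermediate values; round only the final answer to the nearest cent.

Assessed value = $920,880 × 0.94 = $865,627.2
City of Glenbar: $865,627.2 × 0.0076 = $6,578.76672
Orrin Falls School District: $865,627.2 × 0.02264 = $19,597.799808
Millbrook Township: ($865,627.2 − $22,600) × 0.00306 = $843,027.2 × 0.00306 = $2,579.663232
Kestrel County: $865,627.2 × 0.0072 = $6,232.51584
Community College District: $865,627.2 × 0.002 = $1,731.2544
Levies subtotal = $36,720
Total = $36,720 + $239 = $36,959

$36,959.00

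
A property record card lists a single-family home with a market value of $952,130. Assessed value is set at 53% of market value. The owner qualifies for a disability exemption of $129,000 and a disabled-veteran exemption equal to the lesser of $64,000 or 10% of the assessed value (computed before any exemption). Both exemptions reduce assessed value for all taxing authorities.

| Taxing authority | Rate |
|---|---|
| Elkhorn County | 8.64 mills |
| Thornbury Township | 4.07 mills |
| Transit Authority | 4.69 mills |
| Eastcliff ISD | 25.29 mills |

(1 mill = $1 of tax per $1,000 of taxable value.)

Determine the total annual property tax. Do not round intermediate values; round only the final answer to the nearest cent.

$13,881.34

Assessed value = $952,130 × 0.53 = $504,628.9
Disabled-veteran exemption = min($64,000, 10% × $504,628.9) = min($64,000, $50,462.89) = $50,462.89 (percentage binds)
Taxable value = $504,628.9 − $129,000 − $50,462.89 = $325,166.01
Elkhorn County: $325,166.01 × 0.00864 = $2,809.4343264
Thornbury Township: $325,166.01 × 0.00407 = $1,323.4256607
Transit Authority: $325,166.01 × 0.00469 = $1,525.0285869
Eastcliff ISD: $325,166.01 × 0.02529 = $8,223.4483929
Total = $13,881.3369669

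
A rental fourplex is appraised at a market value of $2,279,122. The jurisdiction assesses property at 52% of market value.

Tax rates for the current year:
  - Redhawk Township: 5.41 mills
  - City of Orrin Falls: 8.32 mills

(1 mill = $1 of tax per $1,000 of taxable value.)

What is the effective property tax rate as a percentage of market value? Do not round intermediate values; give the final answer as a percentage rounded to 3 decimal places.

Assessed value = $2,279,122 × 0.52 = $1,185,143.44
Redhawk Township: $1,185,143.44 × 0.00541 = $6,411.6260104
City of Orrin Falls: $1,185,143.44 × 0.00832 = $9,860.3934208
Total tax = $16,272.0194312
Effective rate = $16,272.0194312 ÷ $2,279,122 = 0.714% of market value

0.714%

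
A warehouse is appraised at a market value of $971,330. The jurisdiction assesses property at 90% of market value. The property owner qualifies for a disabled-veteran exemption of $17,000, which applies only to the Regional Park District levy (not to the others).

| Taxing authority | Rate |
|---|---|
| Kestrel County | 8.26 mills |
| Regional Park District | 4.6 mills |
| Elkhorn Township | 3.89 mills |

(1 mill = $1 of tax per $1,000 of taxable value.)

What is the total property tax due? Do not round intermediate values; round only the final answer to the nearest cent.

Assessed value = $971,330 × 0.9 = $874,197
Kestrel County: $874,197 × 0.00826 = $7,220.86722
Regional Park District: ($874,197 − $17,000) × 0.0046 = $857,197 × 0.0046 = $3,943.1062
Elkhorn Township: $874,197 × 0.00389 = $3,400.62633
Total = $14,564.59975

$14,564.60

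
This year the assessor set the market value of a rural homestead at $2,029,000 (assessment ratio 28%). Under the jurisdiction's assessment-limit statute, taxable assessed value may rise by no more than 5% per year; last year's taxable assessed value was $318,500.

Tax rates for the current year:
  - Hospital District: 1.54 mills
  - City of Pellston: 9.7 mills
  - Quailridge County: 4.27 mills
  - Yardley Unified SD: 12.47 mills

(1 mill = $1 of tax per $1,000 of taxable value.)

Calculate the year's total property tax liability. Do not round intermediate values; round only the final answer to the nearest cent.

Uncapped assessed value = $2,029,000 × 0.28 = $568,120
Cap limit = $318,500 × 1.05 = $334,425
Taxable assessed value = min($568,120, $334,425) = $334,425 (cap binds)
Hospital District: $334,425 × 0.00154 = $515.0145
City of Pellston: $334,425 × 0.0097 = $3,243.9225
Quailridge County: $334,425 × 0.00427 = $1,427.99475
Yardley Unified SD: $334,425 × 0.01247 = $4,170.27975
Total = $9,357.2115

$9,357.21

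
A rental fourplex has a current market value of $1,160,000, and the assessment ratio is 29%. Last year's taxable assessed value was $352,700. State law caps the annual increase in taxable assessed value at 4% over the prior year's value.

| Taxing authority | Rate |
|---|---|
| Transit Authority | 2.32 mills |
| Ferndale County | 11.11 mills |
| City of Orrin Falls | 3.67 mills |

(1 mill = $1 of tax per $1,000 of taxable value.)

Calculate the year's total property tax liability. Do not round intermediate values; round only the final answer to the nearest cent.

$5,752.44

Uncapped assessed value = $1,160,000 × 0.29 = $336,400
Cap limit = $352,700 × 1.04 = $366,808
Taxable assessed value = min($336,400, $366,808) = $336,400 (cap does not bind)
Transit Authority: $336,400 × 0.00232 = $780.448
Ferndale County: $336,400 × 0.01111 = $3,737.404
City of Orrin Falls: $336,400 × 0.00367 = $1,234.588
Total = $5,752.44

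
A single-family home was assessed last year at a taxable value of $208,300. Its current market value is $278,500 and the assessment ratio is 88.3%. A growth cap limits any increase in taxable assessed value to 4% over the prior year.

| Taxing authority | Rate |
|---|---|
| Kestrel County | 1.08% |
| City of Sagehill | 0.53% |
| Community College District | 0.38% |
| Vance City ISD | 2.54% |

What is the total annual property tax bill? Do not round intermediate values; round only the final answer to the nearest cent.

$9,813.43

Uncapped assessed value = $278,500 × 0.883 = $245,915.5
Cap limit = $208,300 × 1.04 = $216,632
Taxable assessed value = min($245,915.5, $216,632) = $216,632 (cap binds)
Kestrel County: $216,632 × 0.0108 = $2,339.6256
City of Sagehill: $216,632 × 0.0053 = $1,148.1496
Community College District: $216,632 × 0.0038 = $823.2016
Vance City ISD: $216,632 × 0.0254 = $5,502.4528
Total = $9,813.4296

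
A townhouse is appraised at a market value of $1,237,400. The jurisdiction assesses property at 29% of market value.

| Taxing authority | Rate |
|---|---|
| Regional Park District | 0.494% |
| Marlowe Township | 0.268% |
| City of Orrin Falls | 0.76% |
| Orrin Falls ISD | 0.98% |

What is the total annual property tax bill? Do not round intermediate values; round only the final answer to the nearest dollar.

Assessed value = $1,237,400 × 0.29 = $358,846
Regional Park District: $358,846 × 0.00494 = $1,772.69924
Marlowe Township: $358,846 × 0.00268 = $961.70728
City of Orrin Falls: $358,846 × 0.0076 = $2,727.2296
Orrin Falls ISD: $358,846 × 0.0098 = $3,516.6908
Total = $1,772.69924 + $961.70728 + $2,727.2296 + $3,516.6908 = $8,978.32692

$8,978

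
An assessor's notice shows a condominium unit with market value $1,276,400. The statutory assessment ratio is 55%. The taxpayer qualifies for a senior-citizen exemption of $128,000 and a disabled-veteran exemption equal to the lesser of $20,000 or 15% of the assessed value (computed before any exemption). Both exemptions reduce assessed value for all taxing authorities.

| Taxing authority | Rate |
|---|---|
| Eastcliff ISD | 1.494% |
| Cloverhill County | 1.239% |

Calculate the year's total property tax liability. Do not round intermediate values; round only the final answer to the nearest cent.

$15,141.37

Assessed value = $1,276,400 × 0.55 = $702,020
Disabled-veteran exemption = min($20,000, 15% × $702,020) = min($20,000, $105,303) = $20,000 (dollar cap binds)
Taxable value = $702,020 − $128,000 − $20,000 = $554,020
Eastcliff ISD: $554,020 × 0.01494 = $8,277.0588
Cloverhill County: $554,020 × 0.01239 = $6,864.3078
Total = $15,141.3666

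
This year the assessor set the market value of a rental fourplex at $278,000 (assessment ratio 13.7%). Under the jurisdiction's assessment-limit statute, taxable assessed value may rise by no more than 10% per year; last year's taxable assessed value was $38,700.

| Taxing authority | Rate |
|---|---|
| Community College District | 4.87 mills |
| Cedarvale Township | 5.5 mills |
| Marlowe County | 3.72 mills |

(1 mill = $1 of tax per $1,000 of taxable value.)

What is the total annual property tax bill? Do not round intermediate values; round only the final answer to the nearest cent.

$536.63

Uncapped assessed value = $278,000 × 0.137 = $38,086
Cap limit = $38,700 × 1.1 = $42,570
Taxable assessed value = min($38,086, $42,570) = $38,086 (cap does not bind)
Community College District: $38,086 × 0.00487 = $185.47882
Cedarvale Township: $38,086 × 0.0055 = $209.473
Marlowe County: $38,086 × 0.00372 = $141.67992
Total = $536.63174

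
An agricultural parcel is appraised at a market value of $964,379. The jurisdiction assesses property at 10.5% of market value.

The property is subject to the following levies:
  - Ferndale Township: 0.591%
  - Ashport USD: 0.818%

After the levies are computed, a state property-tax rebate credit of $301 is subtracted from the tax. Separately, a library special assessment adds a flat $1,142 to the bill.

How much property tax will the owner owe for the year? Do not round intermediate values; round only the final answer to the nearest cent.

$2,267.75

Assessed value = $964,379 × 0.105 = $101,259.795
Ferndale Township: $101,259.795 × 0.00591 = $598.44538845
Ashport USD: $101,259.795 × 0.00818 = $828.3051231
Levies subtotal = $1,426.75051155
After credit = $1,426.75051155 − $301 = $1,125.75051155
Total = $1,125.75051155 + $1,142 = $2,267.75051155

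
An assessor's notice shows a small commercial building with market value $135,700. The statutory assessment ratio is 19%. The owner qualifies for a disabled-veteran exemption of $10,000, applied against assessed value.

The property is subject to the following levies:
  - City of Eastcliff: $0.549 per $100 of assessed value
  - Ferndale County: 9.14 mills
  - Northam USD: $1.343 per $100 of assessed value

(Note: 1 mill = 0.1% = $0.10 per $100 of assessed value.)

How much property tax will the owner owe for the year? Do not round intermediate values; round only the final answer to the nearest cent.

Assessed value = $135,700 × 0.19 = $25,783
Taxable value = $25,783 − $10,000 = $15,783
City of Eastcliff: $15,783 × 0.00549 = $86.64867
Ferndale County: $15,783 × 0.00914 = $144.25662
Northam USD: $15,783 × 0.01343 = $211.96569
Total = $442.87098

$442.87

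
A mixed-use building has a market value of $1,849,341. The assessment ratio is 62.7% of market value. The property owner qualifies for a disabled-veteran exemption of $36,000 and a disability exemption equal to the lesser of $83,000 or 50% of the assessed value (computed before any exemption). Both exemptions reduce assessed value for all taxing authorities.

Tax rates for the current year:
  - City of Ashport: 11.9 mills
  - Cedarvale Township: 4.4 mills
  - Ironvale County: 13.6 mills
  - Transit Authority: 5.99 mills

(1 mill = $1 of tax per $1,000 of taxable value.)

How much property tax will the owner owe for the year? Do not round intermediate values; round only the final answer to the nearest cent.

$37,344.87

Assessed value = $1,849,341 × 0.627 = $1,159,536.807
Disability exemption = min($83,000, 50% × $1,159,536.807) = min($83,000, $579,768.4035) = $83,000 (dollar cap binds)
Taxable value = $1,159,536.807 − $36,000 − $83,000 = $1,040,536.807
City of Ashport: $1,040,536.807 × 0.0119 = $12,382.3880033
Cedarvale Township: $1,040,536.807 × 0.0044 = $4,578.3619508
Ironvale County: $1,040,536.807 × 0.0136 = $14,151.3005752
Transit Authority: $1,040,536.807 × 0.00599 = $6,232.81547393
Total = $37,344.86600323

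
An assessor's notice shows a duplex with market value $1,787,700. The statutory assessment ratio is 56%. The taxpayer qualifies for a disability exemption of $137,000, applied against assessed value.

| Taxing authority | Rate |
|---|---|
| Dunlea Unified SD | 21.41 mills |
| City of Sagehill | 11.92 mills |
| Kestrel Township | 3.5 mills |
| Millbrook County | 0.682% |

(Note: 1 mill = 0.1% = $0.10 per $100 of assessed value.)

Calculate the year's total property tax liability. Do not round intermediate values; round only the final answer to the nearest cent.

Assessed value = $1,787,700 × 0.56 = $1,001,112
Taxable value = $1,001,112 − $137,000 = $864,112
Dunlea Unified SD: $864,112 × 0.02141 = $18,500.63792
City of Sagehill: $864,112 × 0.01192 = $10,300.21504
Kestrel Township: $864,112 × 0.0035 = $3,024.392
Millbrook County: $864,112 × 0.00682 = $5,893.24384
Total = $37,718.4888

$37,718.49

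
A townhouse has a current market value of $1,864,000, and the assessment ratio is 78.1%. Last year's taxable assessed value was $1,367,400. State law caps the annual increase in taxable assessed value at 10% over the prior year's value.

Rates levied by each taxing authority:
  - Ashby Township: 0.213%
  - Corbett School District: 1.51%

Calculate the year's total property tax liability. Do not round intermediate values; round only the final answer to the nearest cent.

Uncapped assessed value = $1,864,000 × 0.781 = $1,455,784
Cap limit = $1,367,400 × 1.1 = $1,504,140
Taxable assessed value = min($1,455,784, $1,504,140) = $1,455,784 (cap does not bind)
Ashby Township: $1,455,784 × 0.00213 = $3,100.81992
Corbett School District: $1,455,784 × 0.0151 = $21,982.3384
Total = $25,083.15832

$25,083.16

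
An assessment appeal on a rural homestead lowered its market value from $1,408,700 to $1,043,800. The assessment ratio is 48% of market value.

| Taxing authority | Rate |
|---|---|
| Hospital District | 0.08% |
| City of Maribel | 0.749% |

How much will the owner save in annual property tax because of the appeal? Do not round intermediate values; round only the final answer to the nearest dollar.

Old assessed value = $1,408,700 × 0.48 = $676,176
New assessed value = $1,043,800 × 0.48 = $501,024
Combined rate = 0.0008 + 0.00749 = 0.00829
Old tax = $676,176 × 0.00829 = $5,605.49904
New tax = $501,024 × 0.00829 = $4,153.48896
Reduction = $5,605.49904 − $4,153.48896 = $1,452.01008

$1,452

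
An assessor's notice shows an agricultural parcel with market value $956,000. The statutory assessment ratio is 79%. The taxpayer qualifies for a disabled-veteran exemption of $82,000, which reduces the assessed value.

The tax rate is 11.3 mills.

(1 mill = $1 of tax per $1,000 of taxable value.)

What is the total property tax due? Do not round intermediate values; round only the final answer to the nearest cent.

$7,607.61

Assessed value = $956,000 × 0.79 = $755,240
Taxable value = $755,240 − $82,000 = $673,240
Tax = $673,240 × 0.0113 = $7,607.612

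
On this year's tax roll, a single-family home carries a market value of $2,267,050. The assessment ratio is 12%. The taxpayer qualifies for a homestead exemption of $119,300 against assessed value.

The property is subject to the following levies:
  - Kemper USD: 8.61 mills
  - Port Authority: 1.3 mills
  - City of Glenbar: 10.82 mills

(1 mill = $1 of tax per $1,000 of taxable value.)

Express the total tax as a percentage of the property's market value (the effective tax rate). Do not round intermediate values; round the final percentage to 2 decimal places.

Assessed value = $2,267,050 × 0.12 = $272,046
Taxable value = $272,046 − $119,300 = $152,746
Kemper USD: $152,746 × 0.00861 = $1,315.14306
Port Authority: $152,746 × 0.0013 = $198.5698
City of Glenbar: $152,746 × 0.01082 = $1,652.71172
Total tax = $3,166.42458
Effective rate = $3,166.42458 ÷ $2,267,050 = 0.14% of market value

0.14%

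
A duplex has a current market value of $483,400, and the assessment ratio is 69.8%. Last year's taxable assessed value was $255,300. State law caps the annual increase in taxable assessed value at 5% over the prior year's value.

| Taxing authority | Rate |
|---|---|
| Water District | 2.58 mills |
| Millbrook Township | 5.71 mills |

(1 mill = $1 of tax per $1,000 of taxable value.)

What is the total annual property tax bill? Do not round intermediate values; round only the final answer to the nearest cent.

$2,222.26

Uncapped assessed value = $483,400 × 0.698 = $337,413.2
Cap limit = $255,300 × 1.05 = $268,065
Taxable assessed value = min($337,413.2, $268,065) = $268,065 (cap binds)
Water District: $268,065 × 0.00258 = $691.6077
Millbrook Township: $268,065 × 0.00571 = $1,530.65115
Total = $2,222.25885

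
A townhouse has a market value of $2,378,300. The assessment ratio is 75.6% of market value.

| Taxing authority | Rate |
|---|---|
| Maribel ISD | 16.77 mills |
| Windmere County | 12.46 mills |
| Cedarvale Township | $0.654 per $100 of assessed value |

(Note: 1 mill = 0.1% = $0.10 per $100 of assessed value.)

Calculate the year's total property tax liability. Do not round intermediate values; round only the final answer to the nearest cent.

Assessed value = $2,378,300 × 0.756 = $1,797,994.8
Maribel ISD: $1,797,994.8 × 0.01677 = $30,152.372796
Windmere County: $1,797,994.8 × 0.01246 = $22,403.015208
Cedarvale Township: $1,797,994.8 × 0.00654 = $11,758.885992
Total = $64,314.273996

$64,314.27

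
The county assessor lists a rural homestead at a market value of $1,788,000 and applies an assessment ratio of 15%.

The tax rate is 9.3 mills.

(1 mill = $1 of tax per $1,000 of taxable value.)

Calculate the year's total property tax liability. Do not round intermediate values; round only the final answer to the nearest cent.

$2,494.26

Assessed value = $1,788,000 × 0.15 = $268,200
Tax = $268,200 × 0.0093 = $2,494.26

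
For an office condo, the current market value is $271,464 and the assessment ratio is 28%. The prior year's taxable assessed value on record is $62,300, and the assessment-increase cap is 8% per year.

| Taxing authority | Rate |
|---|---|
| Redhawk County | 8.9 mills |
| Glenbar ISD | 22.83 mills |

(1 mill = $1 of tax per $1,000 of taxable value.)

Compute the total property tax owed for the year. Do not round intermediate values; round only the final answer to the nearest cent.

Uncapped assessed value = $271,464 × 0.28 = $76,009.92
Cap limit = $62,300 × 1.08 = $67,284
Taxable assessed value = min($76,009.92, $67,284) = $67,284 (cap binds)
Redhawk County: $67,284 × 0.0089 = $598.8276
Glenbar ISD: $67,284 × 0.02283 = $1,536.09372
Total = $2,134.92132

$2,134.92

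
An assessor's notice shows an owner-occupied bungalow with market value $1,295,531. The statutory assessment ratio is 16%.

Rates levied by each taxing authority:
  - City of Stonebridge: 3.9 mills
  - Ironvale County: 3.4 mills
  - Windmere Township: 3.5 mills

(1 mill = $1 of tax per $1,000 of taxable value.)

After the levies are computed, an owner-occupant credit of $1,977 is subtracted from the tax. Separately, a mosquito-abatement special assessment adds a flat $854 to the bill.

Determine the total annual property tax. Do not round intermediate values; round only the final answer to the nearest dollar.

$1,116

Assessed value = $1,295,531 × 0.16 = $207,284.96
City of Stonebridge: $207,284.96 × 0.0039 = $808.411344
Ironvale County: $207,284.96 × 0.0034 = $704.768864
Windmere Township: $207,284.96 × 0.0035 = $725.49736
Levies subtotal = $2,238.677568
After credit = $2,238.677568 − $1,977 = $261.677568
Total = $261.677568 + $854 = $1,115.677568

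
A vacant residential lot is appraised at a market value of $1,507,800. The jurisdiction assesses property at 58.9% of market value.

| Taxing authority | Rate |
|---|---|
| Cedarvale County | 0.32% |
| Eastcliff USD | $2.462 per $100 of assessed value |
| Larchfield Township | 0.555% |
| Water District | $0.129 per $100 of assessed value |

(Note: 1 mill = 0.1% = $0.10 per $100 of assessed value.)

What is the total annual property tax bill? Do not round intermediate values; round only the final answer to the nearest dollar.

Assessed value = $1,507,800 × 0.589 = $888,094.2
Cedarvale County: $888,094.2 × 0.0032 = $2,841.90144
Eastcliff USD: $888,094.2 × 0.02462 = $21,864.879204
Larchfield Township: $888,094.2 × 0.00555 = $4,928.92281
Water District: $888,094.2 × 0.00129 = $1,145.641518
Total = $30,781.344972

$30,781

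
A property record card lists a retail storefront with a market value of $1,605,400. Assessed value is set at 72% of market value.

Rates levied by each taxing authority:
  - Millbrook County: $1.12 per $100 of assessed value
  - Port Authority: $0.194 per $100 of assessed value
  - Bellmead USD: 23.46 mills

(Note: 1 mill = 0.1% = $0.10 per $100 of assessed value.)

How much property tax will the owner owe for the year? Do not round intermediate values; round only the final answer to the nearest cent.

Assessed value = $1,605,400 × 0.72 = $1,155,888
Millbrook County: $1,155,888 × 0.0112 = $12,945.9456
Port Authority: $1,155,888 × 0.00194 = $2,242.42272
Bellmead USD: $1,155,888 × 0.02346 = $27,117.13248
Total = $42,305.5008

$42,305.50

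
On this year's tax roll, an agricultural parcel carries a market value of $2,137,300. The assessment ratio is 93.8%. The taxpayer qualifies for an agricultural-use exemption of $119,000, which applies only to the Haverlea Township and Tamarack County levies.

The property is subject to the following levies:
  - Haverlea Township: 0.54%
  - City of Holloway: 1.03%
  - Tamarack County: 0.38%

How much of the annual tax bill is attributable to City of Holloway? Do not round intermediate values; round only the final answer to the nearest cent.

Assessed value = $2,137,300 × 0.938 = $2,004,787.4
City of Holloway taxable value = $2,004,787.4 (exemption does not apply)
City of Holloway levy = $2,004,787.4 × 0.0103 = $20,649.31022

$20,649.31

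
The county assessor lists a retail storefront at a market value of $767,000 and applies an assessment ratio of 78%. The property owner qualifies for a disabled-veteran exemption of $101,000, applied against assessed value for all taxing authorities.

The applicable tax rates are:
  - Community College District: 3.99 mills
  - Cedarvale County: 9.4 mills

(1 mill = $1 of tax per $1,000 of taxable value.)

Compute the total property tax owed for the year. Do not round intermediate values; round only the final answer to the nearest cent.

Assessed value = $767,000 × 0.78 = $598,260
Taxable value = $598,260 − $101,000 = $497,260
Community College District: $497,260 × 0.00399 = $1,984.0674
Cedarvale County: $497,260 × 0.0094 = $4,674.244
Total = $1,984.0674 + $4,674.244 = $6,658.3114

$6,658.31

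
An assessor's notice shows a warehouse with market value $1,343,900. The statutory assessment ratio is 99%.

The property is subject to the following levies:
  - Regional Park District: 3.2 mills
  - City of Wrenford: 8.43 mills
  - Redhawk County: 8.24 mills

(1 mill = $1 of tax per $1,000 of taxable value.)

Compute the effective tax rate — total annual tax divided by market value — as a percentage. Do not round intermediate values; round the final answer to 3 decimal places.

Assessed value = $1,343,900 × 0.99 = $1,330,461
Regional Park District: $1,330,461 × 0.0032 = $4,257.4752
City of Wrenford: $1,330,461 × 0.00843 = $11,215.78623
Redhawk County: $1,330,461 × 0.00824 = $10,962.99864
Total tax = $26,436.26007
Effective rate = $26,436.26007 ÷ $1,343,900 = 1.967% of market value

1.967%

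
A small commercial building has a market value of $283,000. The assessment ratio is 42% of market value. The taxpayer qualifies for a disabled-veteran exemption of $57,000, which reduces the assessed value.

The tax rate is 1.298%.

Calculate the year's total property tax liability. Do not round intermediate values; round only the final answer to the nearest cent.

Assessed value = $283,000 × 0.42 = $118,860
Taxable value = $118,860 − $57,000 = $61,860
Tax = $61,860 × 0.01298 = $802.9428

$802.94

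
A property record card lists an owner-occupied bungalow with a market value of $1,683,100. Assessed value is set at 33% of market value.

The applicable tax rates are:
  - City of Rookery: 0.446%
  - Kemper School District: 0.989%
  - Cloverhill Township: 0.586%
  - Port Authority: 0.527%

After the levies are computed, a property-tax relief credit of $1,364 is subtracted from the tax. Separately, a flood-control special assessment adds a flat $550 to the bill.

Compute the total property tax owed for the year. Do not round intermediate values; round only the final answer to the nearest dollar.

Assessed value = $1,683,100 × 0.33 = $555,423
City of Rookery: $555,423 × 0.00446 = $2,477.18658
Kemper School District: $555,423 × 0.00989 = $5,493.13347
Cloverhill Township: $555,423 × 0.00586 = $3,254.77878
Port Authority: $555,423 × 0.00527 = $2,927.07921
Levies subtotal = $14,152.17804
After credit = $14,152.17804 − $1,364 = $12,788.17804
Total = $12,788.17804 + $550 = $13,338.17804

$13,338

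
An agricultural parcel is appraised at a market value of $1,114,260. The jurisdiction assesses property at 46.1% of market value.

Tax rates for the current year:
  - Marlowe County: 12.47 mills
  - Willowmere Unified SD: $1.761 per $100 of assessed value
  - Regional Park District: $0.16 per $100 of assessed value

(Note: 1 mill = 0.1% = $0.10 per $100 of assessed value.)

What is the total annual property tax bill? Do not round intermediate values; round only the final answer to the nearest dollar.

Assessed value = $1,114,260 × 0.461 = $513,673.86
Marlowe County: $513,673.86 × 0.01247 = $6,405.5130342
Willowmere Unified SD: $513,673.86 × 0.01761 = $9,045.7966746
Regional Park District: $513,673.86 × 0.0016 = $821.878176
Total = $16,273.1878848

$16,273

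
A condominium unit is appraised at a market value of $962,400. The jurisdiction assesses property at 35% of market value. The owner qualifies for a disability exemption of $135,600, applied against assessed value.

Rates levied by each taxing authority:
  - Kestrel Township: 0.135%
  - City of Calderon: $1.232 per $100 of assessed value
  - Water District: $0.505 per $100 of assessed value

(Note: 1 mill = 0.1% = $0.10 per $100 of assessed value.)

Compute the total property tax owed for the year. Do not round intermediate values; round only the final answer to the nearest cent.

$3,767.21

Assessed value = $962,400 × 0.35 = $336,840
Taxable value = $336,840 − $135,600 = $201,240
Kestrel Township: $201,240 × 0.00135 = $271.674
City of Calderon: $201,240 × 0.01232 = $2,479.2768
Water District: $201,240 × 0.00505 = $1,016.262
Total = $3,767.2128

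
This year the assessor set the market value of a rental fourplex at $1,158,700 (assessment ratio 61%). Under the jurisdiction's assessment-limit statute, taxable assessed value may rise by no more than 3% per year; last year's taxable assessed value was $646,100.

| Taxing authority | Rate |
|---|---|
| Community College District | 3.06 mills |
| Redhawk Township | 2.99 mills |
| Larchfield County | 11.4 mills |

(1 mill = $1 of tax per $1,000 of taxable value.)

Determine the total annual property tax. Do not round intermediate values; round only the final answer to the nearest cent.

$11,612.68

Uncapped assessed value = $1,158,700 × 0.61 = $706,807
Cap limit = $646,100 × 1.03 = $665,483
Taxable assessed value = min($706,807, $665,483) = $665,483 (cap binds)
Community College District: $665,483 × 0.00306 = $2,036.37798
Redhawk Township: $665,483 × 0.00299 = $1,989.79417
Larchfield County: $665,483 × 0.0114 = $7,586.5062
Total = $11,612.67835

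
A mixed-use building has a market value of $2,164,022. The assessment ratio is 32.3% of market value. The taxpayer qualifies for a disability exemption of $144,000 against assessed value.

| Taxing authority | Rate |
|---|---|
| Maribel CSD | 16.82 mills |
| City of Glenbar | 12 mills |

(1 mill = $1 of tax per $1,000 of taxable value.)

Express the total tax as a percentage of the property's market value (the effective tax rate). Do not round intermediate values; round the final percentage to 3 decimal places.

0.739%

Assessed value = $2,164,022 × 0.323 = $698,979.106
Taxable value = $698,979.106 − $144,000 = $554,979.106
Maribel CSD: $554,979.106 × 0.01682 = $9,334.74856292
City of Glenbar: $554,979.106 × 0.012 = $6,659.749272
Total tax = $15,994.49783492
Effective rate = $15,994.49783492 ÷ $2,164,022 = 0.739% of market value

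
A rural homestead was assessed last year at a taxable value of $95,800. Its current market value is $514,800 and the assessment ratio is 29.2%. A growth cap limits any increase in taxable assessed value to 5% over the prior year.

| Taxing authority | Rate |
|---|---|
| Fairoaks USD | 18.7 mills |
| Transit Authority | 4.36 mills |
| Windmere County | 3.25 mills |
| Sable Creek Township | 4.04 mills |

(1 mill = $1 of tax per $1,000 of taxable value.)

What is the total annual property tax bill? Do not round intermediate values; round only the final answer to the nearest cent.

Uncapped assessed value = $514,800 × 0.292 = $150,321.6
Cap limit = $95,800 × 1.05 = $100,590
Taxable assessed value = min($150,321.6, $100,590) = $100,590 (cap binds)
Fairoaks USD: $100,590 × 0.0187 = $1,881.033
Transit Authority: $100,590 × 0.00436 = $438.5724
Windmere County: $100,590 × 0.00325 = $326.9175
Sable Creek Township: $100,590 × 0.00404 = $406.3836
Total = $3,052.9065

$3,052.91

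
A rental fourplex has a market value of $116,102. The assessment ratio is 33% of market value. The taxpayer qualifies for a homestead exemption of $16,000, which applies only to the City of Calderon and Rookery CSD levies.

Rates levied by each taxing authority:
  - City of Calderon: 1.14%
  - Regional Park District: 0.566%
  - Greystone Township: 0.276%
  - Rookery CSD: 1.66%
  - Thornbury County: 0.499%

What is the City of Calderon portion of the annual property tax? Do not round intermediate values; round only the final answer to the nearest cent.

$254.38

Assessed value = $116,102 × 0.33 = $38,313.66
City of Calderon taxable value = $38,313.66 − $16,000 = $22,313.66
City of Calderon levy = $22,313.66 × 0.0114 = $254.375724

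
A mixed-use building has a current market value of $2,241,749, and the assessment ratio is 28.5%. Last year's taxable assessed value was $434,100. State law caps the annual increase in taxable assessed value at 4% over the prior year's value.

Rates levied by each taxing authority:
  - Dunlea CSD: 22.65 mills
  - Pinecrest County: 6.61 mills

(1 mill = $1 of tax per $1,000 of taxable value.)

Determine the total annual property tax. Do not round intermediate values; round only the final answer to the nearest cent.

Uncapped assessed value = $2,241,749 × 0.285 = $638,898.465
Cap limit = $434,100 × 1.04 = $451,464
Taxable assessed value = min($638,898.465, $451,464) = $451,464 (cap binds)
Dunlea CSD: $451,464 × 0.02265 = $10,225.6596
Pinecrest County: $451,464 × 0.00661 = $2,984.17704
Total = $13,209.83664

$13,209.84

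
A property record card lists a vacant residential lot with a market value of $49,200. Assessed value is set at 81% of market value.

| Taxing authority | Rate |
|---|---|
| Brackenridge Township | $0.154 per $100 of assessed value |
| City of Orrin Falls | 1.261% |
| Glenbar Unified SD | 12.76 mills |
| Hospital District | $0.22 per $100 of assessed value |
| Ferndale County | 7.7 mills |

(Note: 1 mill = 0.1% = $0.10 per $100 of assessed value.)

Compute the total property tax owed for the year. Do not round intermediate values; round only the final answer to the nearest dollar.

Assessed value = $49,200 × 0.81 = $39,852
Brackenridge Township: $39,852 × 0.00154 = $61.37208
City of Orrin Falls: $39,852 × 0.01261 = $502.53372
Glenbar Unified SD: $39,852 × 0.01276 = $508.51152
Hospital District: $39,852 × 0.0022 = $87.6744
Ferndale County: $39,852 × 0.0077 = $306.8604
Total = $1,466.95212

$1,467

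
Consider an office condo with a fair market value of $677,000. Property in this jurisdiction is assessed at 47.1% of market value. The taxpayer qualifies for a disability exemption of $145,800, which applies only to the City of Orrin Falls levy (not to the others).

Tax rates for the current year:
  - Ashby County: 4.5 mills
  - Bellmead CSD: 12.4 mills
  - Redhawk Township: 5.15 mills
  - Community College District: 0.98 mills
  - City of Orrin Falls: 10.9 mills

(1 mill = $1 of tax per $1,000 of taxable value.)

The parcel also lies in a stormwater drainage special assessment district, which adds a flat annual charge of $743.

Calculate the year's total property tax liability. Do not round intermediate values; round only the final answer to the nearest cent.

Assessed value = $677,000 × 0.471 = $318,867
Ashby County: $318,867 × 0.0045 = $1,434.9015
Bellmead CSD: $318,867 × 0.0124 = $3,953.9508
Redhawk Township: $318,867 × 0.00515 = $1,642.16505
Community College District: $318,867 × 0.00098 = $312.48966
City of Orrin Falls: ($318,867 − $145,800) × 0.0109 = $173,067 × 0.0109 = $1,886.4303
Levies subtotal = $9,229.93731
Total = $9,229.93731 + $743 = $9,972.93731

$9,972.94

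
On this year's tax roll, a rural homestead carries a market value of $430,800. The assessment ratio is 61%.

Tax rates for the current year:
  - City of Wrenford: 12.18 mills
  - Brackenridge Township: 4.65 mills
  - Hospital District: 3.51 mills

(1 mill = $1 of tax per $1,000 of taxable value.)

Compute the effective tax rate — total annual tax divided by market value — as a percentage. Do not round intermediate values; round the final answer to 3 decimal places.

Assessed value = $430,800 × 0.61 = $262,788
City of Wrenford: $262,788 × 0.01218 = $3,200.75784
Brackenridge Township: $262,788 × 0.00465 = $1,221.9642
Hospital District: $262,788 × 0.00351 = $922.38588
Total tax = $5,345.10792
Effective rate = $5,345.10792 ÷ $430,800 = 1.241% of market value

1.241%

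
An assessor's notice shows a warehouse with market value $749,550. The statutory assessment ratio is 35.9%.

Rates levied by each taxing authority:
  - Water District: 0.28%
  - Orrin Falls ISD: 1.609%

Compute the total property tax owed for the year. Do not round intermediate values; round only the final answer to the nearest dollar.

$5,083

Assessed value = $749,550 × 0.359 = $269,088.45
Water District: $269,088.45 × 0.0028 = $753.44766
Orrin Falls ISD: $269,088.45 × 0.01609 = $4,329.6331605
Total = $753.44766 + $4,329.6331605 = $5,083.0808205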